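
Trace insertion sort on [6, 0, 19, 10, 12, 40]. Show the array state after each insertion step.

First element 6 is already 'sorted'
Insert 0: shifted 1 elements -> [0, 6, 19, 10, 12, 40]
Insert 19: shifted 0 elements -> [0, 6, 19, 10, 12, 40]
Insert 10: shifted 1 elements -> [0, 6, 10, 19, 12, 40]
Insert 12: shifted 1 elements -> [0, 6, 10, 12, 19, 40]
Insert 40: shifted 0 elements -> [0, 6, 10, 12, 19, 40]


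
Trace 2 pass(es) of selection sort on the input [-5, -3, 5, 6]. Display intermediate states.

Pass 1: Select minimum -5 at index 0, swap -> [-5, -3, 5, 6]
Pass 2: Select minimum -3 at index 1, swap -> [-5, -3, 5, 6]


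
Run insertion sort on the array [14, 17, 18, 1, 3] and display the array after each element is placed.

First element 14 is already 'sorted'
Insert 17: shifted 0 elements -> [14, 17, 18, 1, 3]
Insert 18: shifted 0 elements -> [14, 17, 18, 1, 3]
Insert 1: shifted 3 elements -> [1, 14, 17, 18, 3]
Insert 3: shifted 3 elements -> [1, 3, 14, 17, 18]


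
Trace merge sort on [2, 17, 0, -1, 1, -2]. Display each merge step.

Divide and conquer:
  Merge [17] + [0] -> [0, 17]
  Merge [2] + [0, 17] -> [0, 2, 17]
  Merge [1] + [-2] -> [-2, 1]
  Merge [-1] + [-2, 1] -> [-2, -1, 1]
  Merge [0, 2, 17] + [-2, -1, 1] -> [-2, -1, 0, 1, 2, 17]


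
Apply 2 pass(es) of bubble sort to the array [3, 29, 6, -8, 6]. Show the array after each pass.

After pass 1: [3, 6, -8, 6, 29] (3 swaps)
After pass 2: [3, -8, 6, 6, 29] (1 swaps)
Total swaps: 4


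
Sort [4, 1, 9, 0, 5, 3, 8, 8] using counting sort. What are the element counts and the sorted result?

Count array: [1, 1, 0, 1, 1, 1, 0, 0, 2, 1]
(count[i] = number of elements equal to i)
Cumulative count: [1, 2, 2, 3, 4, 5, 5, 5, 7, 8]
Sorted: [0, 1, 3, 4, 5, 8, 8, 9]


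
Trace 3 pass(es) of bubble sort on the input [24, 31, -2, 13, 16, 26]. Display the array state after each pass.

After pass 1: [24, -2, 13, 16, 26, 31] (4 swaps)
After pass 2: [-2, 13, 16, 24, 26, 31] (3 swaps)
After pass 3: [-2, 13, 16, 24, 26, 31] (0 swaps)
Total swaps: 7


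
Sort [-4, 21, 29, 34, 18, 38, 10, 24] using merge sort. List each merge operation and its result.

Divide and conquer:
  Merge [-4] + [21] -> [-4, 21]
  Merge [29] + [34] -> [29, 34]
  Merge [-4, 21] + [29, 34] -> [-4, 21, 29, 34]
  Merge [18] + [38] -> [18, 38]
  Merge [10] + [24] -> [10, 24]
  Merge [18, 38] + [10, 24] -> [10, 18, 24, 38]
  Merge [-4, 21, 29, 34] + [10, 18, 24, 38] -> [-4, 10, 18, 21, 24, 29, 34, 38]


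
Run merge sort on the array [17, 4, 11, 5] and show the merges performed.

Divide and conquer:
  Merge [17] + [4] -> [4, 17]
  Merge [11] + [5] -> [5, 11]
  Merge [4, 17] + [5, 11] -> [4, 5, 11, 17]


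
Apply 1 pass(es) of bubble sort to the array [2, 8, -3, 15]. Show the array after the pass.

After pass 1: [2, -3, 8, 15] (1 swaps)
Total swaps: 1


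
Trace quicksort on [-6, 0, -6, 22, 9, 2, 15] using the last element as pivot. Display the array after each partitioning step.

Partition 1: pivot=15 at index 5 -> [-6, 0, -6, 9, 2, 15, 22]
Partition 2: pivot=2 at index 3 -> [-6, 0, -6, 2, 9, 15, 22]
Partition 3: pivot=-6 at index 1 -> [-6, -6, 0, 2, 9, 15, 22]


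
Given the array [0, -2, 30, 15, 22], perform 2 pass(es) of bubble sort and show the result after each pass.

After pass 1: [-2, 0, 15, 22, 30] (3 swaps)
After pass 2: [-2, 0, 15, 22, 30] (0 swaps)
Total swaps: 3


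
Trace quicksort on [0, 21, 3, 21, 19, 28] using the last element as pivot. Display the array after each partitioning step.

Partition 1: pivot=28 at index 5 -> [0, 21, 3, 21, 19, 28]
Partition 2: pivot=19 at index 2 -> [0, 3, 19, 21, 21, 28]
Partition 3: pivot=3 at index 1 -> [0, 3, 19, 21, 21, 28]
Partition 4: pivot=21 at index 4 -> [0, 3, 19, 21, 21, 28]


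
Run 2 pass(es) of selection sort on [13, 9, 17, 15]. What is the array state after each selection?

Pass 1: Select minimum 9 at index 1, swap -> [9, 13, 17, 15]
Pass 2: Select minimum 13 at index 1, swap -> [9, 13, 17, 15]


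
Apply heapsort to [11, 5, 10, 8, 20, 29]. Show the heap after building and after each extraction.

Build heap: [29, 20, 11, 8, 5, 10]
Extract 29: [20, 10, 11, 8, 5, 29]
Extract 20: [11, 10, 5, 8, 20, 29]
Extract 11: [10, 8, 5, 11, 20, 29]
Extract 10: [8, 5, 10, 11, 20, 29]
Extract 8: [5, 8, 10, 11, 20, 29]


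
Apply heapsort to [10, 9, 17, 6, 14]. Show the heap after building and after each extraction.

Build heap: [17, 14, 10, 6, 9]
Extract 17: [14, 9, 10, 6, 17]
Extract 14: [10, 9, 6, 14, 17]
Extract 10: [9, 6, 10, 14, 17]
Extract 9: [6, 9, 10, 14, 17]


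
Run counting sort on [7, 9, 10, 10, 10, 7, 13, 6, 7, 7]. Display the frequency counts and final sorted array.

Count array: [0, 0, 0, 0, 0, 0, 1, 4, 0, 1, 3, 0, 0, 1]
(count[i] = number of elements equal to i)
Cumulative count: [0, 0, 0, 0, 0, 0, 1, 5, 5, 6, 9, 9, 9, 10]
Sorted: [6, 7, 7, 7, 7, 9, 10, 10, 10, 13]


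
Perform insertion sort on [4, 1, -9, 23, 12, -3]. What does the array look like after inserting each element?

First element 4 is already 'sorted'
Insert 1: shifted 1 elements -> [1, 4, -9, 23, 12, -3]
Insert -9: shifted 2 elements -> [-9, 1, 4, 23, 12, -3]
Insert 23: shifted 0 elements -> [-9, 1, 4, 23, 12, -3]
Insert 12: shifted 1 elements -> [-9, 1, 4, 12, 23, -3]
Insert -3: shifted 4 elements -> [-9, -3, 1, 4, 12, 23]


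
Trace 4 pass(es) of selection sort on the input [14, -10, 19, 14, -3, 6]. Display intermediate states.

Pass 1: Select minimum -10 at index 1, swap -> [-10, 14, 19, 14, -3, 6]
Pass 2: Select minimum -3 at index 4, swap -> [-10, -3, 19, 14, 14, 6]
Pass 3: Select minimum 6 at index 5, swap -> [-10, -3, 6, 14, 14, 19]
Pass 4: Select minimum 14 at index 3, swap -> [-10, -3, 6, 14, 14, 19]


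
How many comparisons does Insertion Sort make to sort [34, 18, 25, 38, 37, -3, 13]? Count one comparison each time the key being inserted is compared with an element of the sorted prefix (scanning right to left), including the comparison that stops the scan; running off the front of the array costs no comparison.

Insert 18: 34 > 18 (shift), reached front = 1 comparison(s) -> [18, 34, 25, 38, 37, -3, 13]
Insert 25: 34 > 25 (shift), 18 <= 25 (stop) = 2 comparison(s) -> [18, 25, 34, 38, 37, -3, 13]
Insert 38: 34 <= 38 (stop) = 1 comparison(s) -> [18, 25, 34, 38, 37, -3, 13]
Insert 37: 38 > 37 (shift), 34 <= 37 (stop) = 2 comparison(s) -> [18, 25, 34, 37, 38, -3, 13]
Insert -3: 38 > -3 (shift), 37 > -3 (shift), 34 > -3 (shift), 25 > -3 (shift), 18 > -3 (shift), reached front = 5 comparison(s) -> [-3, 18, 25, 34, 37, 38, 13]
Insert 13: 38 > 13 (shift), 37 > 13 (shift), 34 > 13 (shift), 25 > 13 (shift), 18 > 13 (shift), -3 <= 13 (stop) = 6 comparison(s) -> [-3, 13, 18, 25, 34, 37, 38]
Total comparisons: 1 + 2 + 1 + 2 + 5 + 6 = 17


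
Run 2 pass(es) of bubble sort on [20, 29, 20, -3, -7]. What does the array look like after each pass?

After pass 1: [20, 20, -3, -7, 29] (3 swaps)
After pass 2: [20, -3, -7, 20, 29] (2 swaps)
Total swaps: 5


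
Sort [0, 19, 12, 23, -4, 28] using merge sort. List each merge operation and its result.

Divide and conquer:
  Merge [19] + [12] -> [12, 19]
  Merge [0] + [12, 19] -> [0, 12, 19]
  Merge [-4] + [28] -> [-4, 28]
  Merge [23] + [-4, 28] -> [-4, 23, 28]
  Merge [0, 12, 19] + [-4, 23, 28] -> [-4, 0, 12, 19, 23, 28]


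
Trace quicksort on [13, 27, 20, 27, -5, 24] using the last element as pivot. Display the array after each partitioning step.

Partition 1: pivot=24 at index 3 -> [13, 20, -5, 24, 27, 27]
Partition 2: pivot=-5 at index 0 -> [-5, 20, 13, 24, 27, 27]
Partition 3: pivot=13 at index 1 -> [-5, 13, 20, 24, 27, 27]
Partition 4: pivot=27 at index 5 -> [-5, 13, 20, 24, 27, 27]


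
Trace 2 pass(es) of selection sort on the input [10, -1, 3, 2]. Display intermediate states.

Pass 1: Select minimum -1 at index 1, swap -> [-1, 10, 3, 2]
Pass 2: Select minimum 2 at index 3, swap -> [-1, 2, 3, 10]


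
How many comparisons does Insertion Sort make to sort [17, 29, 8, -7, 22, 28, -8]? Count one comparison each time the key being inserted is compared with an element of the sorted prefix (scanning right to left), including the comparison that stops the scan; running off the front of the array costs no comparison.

Insert 29: 17 <= 29 (stop) = 1 comparison(s) -> [17, 29, 8, -7, 22, 28, -8]
Insert 8: 29 > 8 (shift), 17 > 8 (shift), reached front = 2 comparison(s) -> [8, 17, 29, -7, 22, 28, -8]
Insert -7: 29 > -7 (shift), 17 > -7 (shift), 8 > -7 (shift), reached front = 3 comparison(s) -> [-7, 8, 17, 29, 22, 28, -8]
Insert 22: 29 > 22 (shift), 17 <= 22 (stop) = 2 comparison(s) -> [-7, 8, 17, 22, 29, 28, -8]
Insert 28: 29 > 28 (shift), 22 <= 28 (stop) = 2 comparison(s) -> [-7, 8, 17, 22, 28, 29, -8]
Insert -8: 29 > -8 (shift), 28 > -8 (shift), 22 > -8 (shift), 17 > -8 (shift), 8 > -8 (shift), -7 > -8 (shift), reached front = 6 comparison(s) -> [-8, -7, 8, 17, 22, 28, 29]
Total comparisons: 1 + 2 + 3 + 2 + 2 + 6 = 16


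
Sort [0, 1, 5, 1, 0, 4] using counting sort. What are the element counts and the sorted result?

Count array: [2, 2, 0, 0, 1, 1]
(count[i] = number of elements equal to i)
Cumulative count: [2, 4, 4, 4, 5, 6]
Sorted: [0, 0, 1, 1, 4, 5]


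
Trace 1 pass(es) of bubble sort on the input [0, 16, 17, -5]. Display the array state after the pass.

After pass 1: [0, 16, -5, 17] (1 swaps)
Total swaps: 1


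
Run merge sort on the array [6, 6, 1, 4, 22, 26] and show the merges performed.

Divide and conquer:
  Merge [6] + [1] -> [1, 6]
  Merge [6] + [1, 6] -> [1, 6, 6]
  Merge [22] + [26] -> [22, 26]
  Merge [4] + [22, 26] -> [4, 22, 26]
  Merge [1, 6, 6] + [4, 22, 26] -> [1, 4, 6, 6, 22, 26]


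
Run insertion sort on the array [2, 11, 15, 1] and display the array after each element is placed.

First element 2 is already 'sorted'
Insert 11: shifted 0 elements -> [2, 11, 15, 1]
Insert 15: shifted 0 elements -> [2, 11, 15, 1]
Insert 1: shifted 3 elements -> [1, 2, 11, 15]


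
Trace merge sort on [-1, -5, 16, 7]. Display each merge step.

Divide and conquer:
  Merge [-1] + [-5] -> [-5, -1]
  Merge [16] + [7] -> [7, 16]
  Merge [-5, -1] + [7, 16] -> [-5, -1, 7, 16]


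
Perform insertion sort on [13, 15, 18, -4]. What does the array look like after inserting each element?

First element 13 is already 'sorted'
Insert 15: shifted 0 elements -> [13, 15, 18, -4]
Insert 18: shifted 0 elements -> [13, 15, 18, -4]
Insert -4: shifted 3 elements -> [-4, 13, 15, 18]


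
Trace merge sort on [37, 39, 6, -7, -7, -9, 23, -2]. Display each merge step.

Divide and conquer:
  Merge [37] + [39] -> [37, 39]
  Merge [6] + [-7] -> [-7, 6]
  Merge [37, 39] + [-7, 6] -> [-7, 6, 37, 39]
  Merge [-7] + [-9] -> [-9, -7]
  Merge [23] + [-2] -> [-2, 23]
  Merge [-9, -7] + [-2, 23] -> [-9, -7, -2, 23]
  Merge [-7, 6, 37, 39] + [-9, -7, -2, 23] -> [-9, -7, -7, -2, 6, 23, 37, 39]


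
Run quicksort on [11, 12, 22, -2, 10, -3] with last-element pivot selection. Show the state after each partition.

Partition 1: pivot=-3 at index 0 -> [-3, 12, 22, -2, 10, 11]
Partition 2: pivot=11 at index 3 -> [-3, -2, 10, 11, 22, 12]
Partition 3: pivot=10 at index 2 -> [-3, -2, 10, 11, 22, 12]
Partition 4: pivot=12 at index 4 -> [-3, -2, 10, 11, 12, 22]


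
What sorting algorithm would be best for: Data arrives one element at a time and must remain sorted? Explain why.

Best choice: Insertion sort
Reason: Insertion sort naturally handles online/streaming input by inserting each new element into sorted position


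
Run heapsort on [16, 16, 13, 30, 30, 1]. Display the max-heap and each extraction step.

Build heap: [30, 30, 13, 16, 16, 1]
Extract 30: [30, 16, 13, 1, 16, 30]
Extract 30: [16, 16, 13, 1, 30, 30]
Extract 16: [16, 1, 13, 16, 30, 30]
Extract 16: [13, 1, 16, 16, 30, 30]
Extract 13: [1, 13, 16, 16, 30, 30]


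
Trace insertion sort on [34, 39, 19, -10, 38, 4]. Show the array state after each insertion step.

First element 34 is already 'sorted'
Insert 39: shifted 0 elements -> [34, 39, 19, -10, 38, 4]
Insert 19: shifted 2 elements -> [19, 34, 39, -10, 38, 4]
Insert -10: shifted 3 elements -> [-10, 19, 34, 39, 38, 4]
Insert 38: shifted 1 elements -> [-10, 19, 34, 38, 39, 4]
Insert 4: shifted 4 elements -> [-10, 4, 19, 34, 38, 39]


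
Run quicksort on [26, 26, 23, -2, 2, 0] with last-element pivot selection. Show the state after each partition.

Partition 1: pivot=0 at index 1 -> [-2, 0, 23, 26, 2, 26]
Partition 2: pivot=26 at index 5 -> [-2, 0, 23, 26, 2, 26]
Partition 3: pivot=2 at index 2 -> [-2, 0, 2, 26, 23, 26]
Partition 4: pivot=23 at index 3 -> [-2, 0, 2, 23, 26, 26]


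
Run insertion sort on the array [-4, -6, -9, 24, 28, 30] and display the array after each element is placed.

First element -4 is already 'sorted'
Insert -6: shifted 1 elements -> [-6, -4, -9, 24, 28, 30]
Insert -9: shifted 2 elements -> [-9, -6, -4, 24, 28, 30]
Insert 24: shifted 0 elements -> [-9, -6, -4, 24, 28, 30]
Insert 28: shifted 0 elements -> [-9, -6, -4, 24, 28, 30]
Insert 30: shifted 0 elements -> [-9, -6, -4, 24, 28, 30]


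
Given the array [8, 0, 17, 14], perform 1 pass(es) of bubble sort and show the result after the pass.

After pass 1: [0, 8, 14, 17] (2 swaps)
Total swaps: 2


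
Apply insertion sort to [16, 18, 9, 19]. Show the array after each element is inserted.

First element 16 is already 'sorted'
Insert 18: shifted 0 elements -> [16, 18, 9, 19]
Insert 9: shifted 2 elements -> [9, 16, 18, 19]
Insert 19: shifted 0 elements -> [9, 16, 18, 19]


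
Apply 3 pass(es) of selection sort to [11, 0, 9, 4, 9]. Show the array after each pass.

Pass 1: Select minimum 0 at index 1, swap -> [0, 11, 9, 4, 9]
Pass 2: Select minimum 4 at index 3, swap -> [0, 4, 9, 11, 9]
Pass 3: Select minimum 9 at index 2, swap -> [0, 4, 9, 11, 9]


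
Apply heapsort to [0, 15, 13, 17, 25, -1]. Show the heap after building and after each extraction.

Build heap: [25, 17, 13, 0, 15, -1]
Extract 25: [17, 15, 13, 0, -1, 25]
Extract 17: [15, 0, 13, -1, 17, 25]
Extract 15: [13, 0, -1, 15, 17, 25]
Extract 13: [0, -1, 13, 15, 17, 25]
Extract 0: [-1, 0, 13, 15, 17, 25]


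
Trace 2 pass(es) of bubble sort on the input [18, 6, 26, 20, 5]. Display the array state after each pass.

After pass 1: [6, 18, 20, 5, 26] (3 swaps)
After pass 2: [6, 18, 5, 20, 26] (1 swaps)
Total swaps: 4


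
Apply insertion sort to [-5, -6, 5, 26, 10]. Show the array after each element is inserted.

First element -5 is already 'sorted'
Insert -6: shifted 1 elements -> [-6, -5, 5, 26, 10]
Insert 5: shifted 0 elements -> [-6, -5, 5, 26, 10]
Insert 26: shifted 0 elements -> [-6, -5, 5, 26, 10]
Insert 10: shifted 1 elements -> [-6, -5, 5, 10, 26]


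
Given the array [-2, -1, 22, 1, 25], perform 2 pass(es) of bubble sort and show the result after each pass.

After pass 1: [-2, -1, 1, 22, 25] (1 swaps)
After pass 2: [-2, -1, 1, 22, 25] (0 swaps)
Total swaps: 1


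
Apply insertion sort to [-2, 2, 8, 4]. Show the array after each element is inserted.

First element -2 is already 'sorted'
Insert 2: shifted 0 elements -> [-2, 2, 8, 4]
Insert 8: shifted 0 elements -> [-2, 2, 8, 4]
Insert 4: shifted 1 elements -> [-2, 2, 4, 8]


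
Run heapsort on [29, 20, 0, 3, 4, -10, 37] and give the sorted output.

Build heap: [37, 20, 29, 3, 4, -10, 0]
Extract 37: [29, 20, 0, 3, 4, -10, 37]
Extract 29: [20, 4, 0, 3, -10, 29, 37]
Extract 20: [4, 3, 0, -10, 20, 29, 37]
Extract 4: [3, -10, 0, 4, 20, 29, 37]
Extract 3: [0, -10, 3, 4, 20, 29, 37]
Extract 0: [-10, 0, 3, 4, 20, 29, 37]


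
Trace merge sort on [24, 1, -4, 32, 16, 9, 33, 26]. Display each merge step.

Divide and conquer:
  Merge [24] + [1] -> [1, 24]
  Merge [-4] + [32] -> [-4, 32]
  Merge [1, 24] + [-4, 32] -> [-4, 1, 24, 32]
  Merge [16] + [9] -> [9, 16]
  Merge [33] + [26] -> [26, 33]
  Merge [9, 16] + [26, 33] -> [9, 16, 26, 33]
  Merge [-4, 1, 24, 32] + [9, 16, 26, 33] -> [-4, 1, 9, 16, 24, 26, 32, 33]


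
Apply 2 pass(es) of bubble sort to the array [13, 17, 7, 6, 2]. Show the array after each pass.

After pass 1: [13, 7, 6, 2, 17] (3 swaps)
After pass 2: [7, 6, 2, 13, 17] (3 swaps)
Total swaps: 6


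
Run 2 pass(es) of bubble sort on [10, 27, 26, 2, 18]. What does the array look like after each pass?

After pass 1: [10, 26, 2, 18, 27] (3 swaps)
After pass 2: [10, 2, 18, 26, 27] (2 swaps)
Total swaps: 5


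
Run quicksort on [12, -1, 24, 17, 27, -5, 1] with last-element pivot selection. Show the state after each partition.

Partition 1: pivot=1 at index 2 -> [-1, -5, 1, 17, 27, 12, 24]
Partition 2: pivot=-5 at index 0 -> [-5, -1, 1, 17, 27, 12, 24]
Partition 3: pivot=24 at index 5 -> [-5, -1, 1, 17, 12, 24, 27]
Partition 4: pivot=12 at index 3 -> [-5, -1, 1, 12, 17, 24, 27]


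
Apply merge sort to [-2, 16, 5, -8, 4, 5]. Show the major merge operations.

Divide and conquer:
  Merge [16] + [5] -> [5, 16]
  Merge [-2] + [5, 16] -> [-2, 5, 16]
  Merge [4] + [5] -> [4, 5]
  Merge [-8] + [4, 5] -> [-8, 4, 5]
  Merge [-2, 5, 16] + [-8, 4, 5] -> [-8, -2, 4, 5, 5, 16]


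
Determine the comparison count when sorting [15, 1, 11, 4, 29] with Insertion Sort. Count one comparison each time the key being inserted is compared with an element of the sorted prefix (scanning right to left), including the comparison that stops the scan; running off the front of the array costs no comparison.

Insert 1: 15 > 1 (shift), reached front = 1 comparison(s) -> [1, 15, 11, 4, 29]
Insert 11: 15 > 11 (shift), 1 <= 11 (stop) = 2 comparison(s) -> [1, 11, 15, 4, 29]
Insert 4: 15 > 4 (shift), 11 > 4 (shift), 1 <= 4 (stop) = 3 comparison(s) -> [1, 4, 11, 15, 29]
Insert 29: 15 <= 29 (stop) = 1 comparison(s) -> [1, 4, 11, 15, 29]
Total comparisons: 1 + 2 + 3 + 1 = 7


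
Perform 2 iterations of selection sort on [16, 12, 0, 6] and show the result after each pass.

Pass 1: Select minimum 0 at index 2, swap -> [0, 12, 16, 6]
Pass 2: Select minimum 6 at index 3, swap -> [0, 6, 16, 12]


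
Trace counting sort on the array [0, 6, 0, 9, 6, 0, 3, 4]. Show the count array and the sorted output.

Count array: [3, 0, 0, 1, 1, 0, 2, 0, 0, 1]
(count[i] = number of elements equal to i)
Cumulative count: [3, 3, 3, 4, 5, 5, 7, 7, 7, 8]
Sorted: [0, 0, 0, 3, 4, 6, 6, 9]


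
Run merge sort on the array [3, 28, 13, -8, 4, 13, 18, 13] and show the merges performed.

Divide and conquer:
  Merge [3] + [28] -> [3, 28]
  Merge [13] + [-8] -> [-8, 13]
  Merge [3, 28] + [-8, 13] -> [-8, 3, 13, 28]
  Merge [4] + [13] -> [4, 13]
  Merge [18] + [13] -> [13, 18]
  Merge [4, 13] + [13, 18] -> [4, 13, 13, 18]
  Merge [-8, 3, 13, 28] + [4, 13, 13, 18] -> [-8, 3, 4, 13, 13, 13, 18, 28]


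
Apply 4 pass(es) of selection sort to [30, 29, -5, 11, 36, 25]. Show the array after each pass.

Pass 1: Select minimum -5 at index 2, swap -> [-5, 29, 30, 11, 36, 25]
Pass 2: Select minimum 11 at index 3, swap -> [-5, 11, 30, 29, 36, 25]
Pass 3: Select minimum 25 at index 5, swap -> [-5, 11, 25, 29, 36, 30]
Pass 4: Select minimum 29 at index 3, swap -> [-5, 11, 25, 29, 36, 30]


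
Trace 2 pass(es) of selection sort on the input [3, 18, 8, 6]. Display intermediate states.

Pass 1: Select minimum 3 at index 0, swap -> [3, 18, 8, 6]
Pass 2: Select minimum 6 at index 3, swap -> [3, 6, 8, 18]


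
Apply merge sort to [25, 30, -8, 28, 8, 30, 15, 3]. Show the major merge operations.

Divide and conquer:
  Merge [25] + [30] -> [25, 30]
  Merge [-8] + [28] -> [-8, 28]
  Merge [25, 30] + [-8, 28] -> [-8, 25, 28, 30]
  Merge [8] + [30] -> [8, 30]
  Merge [15] + [3] -> [3, 15]
  Merge [8, 30] + [3, 15] -> [3, 8, 15, 30]
  Merge [-8, 25, 28, 30] + [3, 8, 15, 30] -> [-8, 3, 8, 15, 25, 28, 30, 30]


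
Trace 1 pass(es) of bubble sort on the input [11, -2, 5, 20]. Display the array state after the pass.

After pass 1: [-2, 5, 11, 20] (2 swaps)
Total swaps: 2


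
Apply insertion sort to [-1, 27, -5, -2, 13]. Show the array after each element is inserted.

First element -1 is already 'sorted'
Insert 27: shifted 0 elements -> [-1, 27, -5, -2, 13]
Insert -5: shifted 2 elements -> [-5, -1, 27, -2, 13]
Insert -2: shifted 2 elements -> [-5, -2, -1, 27, 13]
Insert 13: shifted 1 elements -> [-5, -2, -1, 13, 27]


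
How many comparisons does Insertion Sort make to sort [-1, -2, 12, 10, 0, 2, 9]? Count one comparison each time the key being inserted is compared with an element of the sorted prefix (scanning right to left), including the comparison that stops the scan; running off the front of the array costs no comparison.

Insert -2: -1 > -2 (shift), reached front = 1 comparison(s) -> [-2, -1, 12, 10, 0, 2, 9]
Insert 12: -1 <= 12 (stop) = 1 comparison(s) -> [-2, -1, 12, 10, 0, 2, 9]
Insert 10: 12 > 10 (shift), -1 <= 10 (stop) = 2 comparison(s) -> [-2, -1, 10, 12, 0, 2, 9]
Insert 0: 12 > 0 (shift), 10 > 0 (shift), -1 <= 0 (stop) = 3 comparison(s) -> [-2, -1, 0, 10, 12, 2, 9]
Insert 2: 12 > 2 (shift), 10 > 2 (shift), 0 <= 2 (stop) = 3 comparison(s) -> [-2, -1, 0, 2, 10, 12, 9]
Insert 9: 12 > 9 (shift), 10 > 9 (shift), 2 <= 9 (stop) = 3 comparison(s) -> [-2, -1, 0, 2, 9, 10, 12]
Total comparisons: 1 + 1 + 2 + 3 + 3 + 3 = 13


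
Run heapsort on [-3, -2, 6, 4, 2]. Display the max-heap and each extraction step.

Build heap: [6, 4, -3, -2, 2]
Extract 6: [4, 2, -3, -2, 6]
Extract 4: [2, -2, -3, 4, 6]
Extract 2: [-2, -3, 2, 4, 6]
Extract -2: [-3, -2, 2, 4, 6]


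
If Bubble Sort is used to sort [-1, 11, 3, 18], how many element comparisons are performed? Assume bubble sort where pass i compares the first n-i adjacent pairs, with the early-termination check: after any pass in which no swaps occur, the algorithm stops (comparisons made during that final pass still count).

Pass 1: compare adjacent pairs (0,1)..(2,3) = 3 comparison(s), 1 swap(s) -> [-1, 3, 11, 18]
Pass 2: compare adjacent pairs (0,1)..(1,2) = 2 comparison(s), 0 swap(s) -> [-1, 3, 11, 18]
No swaps in this pass, so bubble sort stops here.
Total comparisons: 3 + 2 = 5


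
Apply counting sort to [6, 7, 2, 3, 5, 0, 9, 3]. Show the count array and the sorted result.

Count array: [1, 0, 1, 2, 0, 1, 1, 1, 0, 1]
(count[i] = number of elements equal to i)
Cumulative count: [1, 1, 2, 4, 4, 5, 6, 7, 7, 8]
Sorted: [0, 2, 3, 3, 5, 6, 7, 9]


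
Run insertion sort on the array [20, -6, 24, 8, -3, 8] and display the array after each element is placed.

First element 20 is already 'sorted'
Insert -6: shifted 1 elements -> [-6, 20, 24, 8, -3, 8]
Insert 24: shifted 0 elements -> [-6, 20, 24, 8, -3, 8]
Insert 8: shifted 2 elements -> [-6, 8, 20, 24, -3, 8]
Insert -3: shifted 3 elements -> [-6, -3, 8, 20, 24, 8]
Insert 8: shifted 2 elements -> [-6, -3, 8, 8, 20, 24]


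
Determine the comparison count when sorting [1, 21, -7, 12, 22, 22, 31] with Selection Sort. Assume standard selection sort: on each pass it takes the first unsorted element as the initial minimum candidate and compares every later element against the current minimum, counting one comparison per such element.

Pass 1: scan indices 1..6 for the minimum = 6 comparison(s); min is -7, place at index 0 -> [-7, 21, 1, 12, 22, 22, 31]
Pass 2: scan indices 2..6 for the minimum = 5 comparison(s); min is 1, place at index 1 -> [-7, 1, 21, 12, 22, 22, 31]
Pass 3: scan indices 3..6 for the minimum = 4 comparison(s); min is 12, place at index 2 -> [-7, 1, 12, 21, 22, 22, 31]
Pass 4: scan indices 4..6 for the minimum = 3 comparison(s); min is 21, place at index 3 -> [-7, 1, 12, 21, 22, 22, 31]
Pass 5: scan indices 5..6 for the minimum = 2 comparison(s); min is 22, place at index 4 -> [-7, 1, 12, 21, 22, 22, 31]
Pass 6: scan indices 6..6 for the minimum = 1 comparison(s); min is 22, place at index 5 -> [-7, 1, 12, 21, 22, 22, 31]
Selection sort always scans the whole unsorted suffix, so the count is (n-1) + (n-2) + ... + 1 = n(n-1)/2 = 7*6/2 = 21 regardless of the input order.
Total comparisons: 6 + 5 + 4 + 3 + 2 + 1 = 21


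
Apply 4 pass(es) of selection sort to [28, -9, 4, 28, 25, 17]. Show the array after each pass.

Pass 1: Select minimum -9 at index 1, swap -> [-9, 28, 4, 28, 25, 17]
Pass 2: Select minimum 4 at index 2, swap -> [-9, 4, 28, 28, 25, 17]
Pass 3: Select minimum 17 at index 5, swap -> [-9, 4, 17, 28, 25, 28]
Pass 4: Select minimum 25 at index 4, swap -> [-9, 4, 17, 25, 28, 28]


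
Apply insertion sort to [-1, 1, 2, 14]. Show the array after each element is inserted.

First element -1 is already 'sorted'
Insert 1: shifted 0 elements -> [-1, 1, 2, 14]
Insert 2: shifted 0 elements -> [-1, 1, 2, 14]
Insert 14: shifted 0 elements -> [-1, 1, 2, 14]


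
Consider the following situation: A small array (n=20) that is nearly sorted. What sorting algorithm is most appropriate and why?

Best choice: Insertion sort
Reason: Insertion sort is O(n) for nearly sorted arrays and has low overhead


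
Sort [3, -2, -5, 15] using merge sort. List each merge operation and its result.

Divide and conquer:
  Merge [3] + [-2] -> [-2, 3]
  Merge [-5] + [15] -> [-5, 15]
  Merge [-2, 3] + [-5, 15] -> [-5, -2, 3, 15]


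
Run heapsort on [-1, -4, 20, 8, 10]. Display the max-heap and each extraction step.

Build heap: [20, 10, -1, 8, -4]
Extract 20: [10, 8, -1, -4, 20]
Extract 10: [8, -4, -1, 10, 20]
Extract 8: [-1, -4, 8, 10, 20]
Extract -1: [-4, -1, 8, 10, 20]


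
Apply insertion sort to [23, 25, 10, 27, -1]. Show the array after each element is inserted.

First element 23 is already 'sorted'
Insert 25: shifted 0 elements -> [23, 25, 10, 27, -1]
Insert 10: shifted 2 elements -> [10, 23, 25, 27, -1]
Insert 27: shifted 0 elements -> [10, 23, 25, 27, -1]
Insert -1: shifted 4 elements -> [-1, 10, 23, 25, 27]


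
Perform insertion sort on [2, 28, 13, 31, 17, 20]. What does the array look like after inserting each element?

First element 2 is already 'sorted'
Insert 28: shifted 0 elements -> [2, 28, 13, 31, 17, 20]
Insert 13: shifted 1 elements -> [2, 13, 28, 31, 17, 20]
Insert 31: shifted 0 elements -> [2, 13, 28, 31, 17, 20]
Insert 17: shifted 2 elements -> [2, 13, 17, 28, 31, 20]
Insert 20: shifted 2 elements -> [2, 13, 17, 20, 28, 31]


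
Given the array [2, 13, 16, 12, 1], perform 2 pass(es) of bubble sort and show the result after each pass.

After pass 1: [2, 13, 12, 1, 16] (2 swaps)
After pass 2: [2, 12, 1, 13, 16] (2 swaps)
Total swaps: 4


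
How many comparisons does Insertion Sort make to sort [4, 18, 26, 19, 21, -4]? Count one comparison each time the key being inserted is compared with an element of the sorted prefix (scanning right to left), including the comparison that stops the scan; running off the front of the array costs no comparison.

Insert 18: 4 <= 18 (stop) = 1 comparison(s) -> [4, 18, 26, 19, 21, -4]
Insert 26: 18 <= 26 (stop) = 1 comparison(s) -> [4, 18, 26, 19, 21, -4]
Insert 19: 26 > 19 (shift), 18 <= 19 (stop) = 2 comparison(s) -> [4, 18, 19, 26, 21, -4]
Insert 21: 26 > 21 (shift), 19 <= 21 (stop) = 2 comparison(s) -> [4, 18, 19, 21, 26, -4]
Insert -4: 26 > -4 (shift), 21 > -4 (shift), 19 > -4 (shift), 18 > -4 (shift), 4 > -4 (shift), reached front = 5 comparison(s) -> [-4, 4, 18, 19, 21, 26]
Total comparisons: 1 + 1 + 2 + 2 + 5 = 11


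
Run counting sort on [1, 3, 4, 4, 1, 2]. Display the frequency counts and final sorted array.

Count array: [0, 2, 1, 1, 2]
(count[i] = number of elements equal to i)
Cumulative count: [0, 2, 3, 4, 6]
Sorted: [1, 1, 2, 3, 4, 4]


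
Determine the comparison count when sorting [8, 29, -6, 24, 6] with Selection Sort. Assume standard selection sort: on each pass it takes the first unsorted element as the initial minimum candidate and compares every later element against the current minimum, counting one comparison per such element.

Pass 1: scan indices 1..4 for the minimum = 4 comparison(s); min is -6, place at index 0 -> [-6, 29, 8, 24, 6]
Pass 2: scan indices 2..4 for the minimum = 3 comparison(s); min is 6, place at index 1 -> [-6, 6, 8, 24, 29]
Pass 3: scan indices 3..4 for the minimum = 2 comparison(s); min is 8, place at index 2 -> [-6, 6, 8, 24, 29]
Pass 4: scan indices 4..4 for the minimum = 1 comparison(s); min is 24, place at index 3 -> [-6, 6, 8, 24, 29]
Selection sort always scans the whole unsorted suffix, so the count is (n-1) + (n-2) + ... + 1 = n(n-1)/2 = 5*4/2 = 10 regardless of the input order.
Total comparisons: 4 + 3 + 2 + 1 = 10


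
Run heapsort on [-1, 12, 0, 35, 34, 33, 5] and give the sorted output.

Build heap: [35, 34, 33, 12, -1, 0, 5]
Extract 35: [34, 12, 33, 5, -1, 0, 35]
Extract 34: [33, 12, 0, 5, -1, 34, 35]
Extract 33: [12, 5, 0, -1, 33, 34, 35]
Extract 12: [5, -1, 0, 12, 33, 34, 35]
Extract 5: [0, -1, 5, 12, 33, 34, 35]
Extract 0: [-1, 0, 5, 12, 33, 34, 35]


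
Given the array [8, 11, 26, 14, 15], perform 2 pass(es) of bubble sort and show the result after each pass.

After pass 1: [8, 11, 14, 15, 26] (2 swaps)
After pass 2: [8, 11, 14, 15, 26] (0 swaps)
Total swaps: 2


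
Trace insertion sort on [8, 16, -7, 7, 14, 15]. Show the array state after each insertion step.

First element 8 is already 'sorted'
Insert 16: shifted 0 elements -> [8, 16, -7, 7, 14, 15]
Insert -7: shifted 2 elements -> [-7, 8, 16, 7, 14, 15]
Insert 7: shifted 2 elements -> [-7, 7, 8, 16, 14, 15]
Insert 14: shifted 1 elements -> [-7, 7, 8, 14, 16, 15]
Insert 15: shifted 1 elements -> [-7, 7, 8, 14, 15, 16]


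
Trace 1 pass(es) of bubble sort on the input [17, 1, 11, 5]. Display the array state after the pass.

After pass 1: [1, 11, 5, 17] (3 swaps)
Total swaps: 3


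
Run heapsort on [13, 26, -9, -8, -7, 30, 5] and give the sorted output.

Build heap: [30, 26, 13, -8, -7, -9, 5]
Extract 30: [26, 5, 13, -8, -7, -9, 30]
Extract 26: [13, 5, -9, -8, -7, 26, 30]
Extract 13: [5, -7, -9, -8, 13, 26, 30]
Extract 5: [-7, -8, -9, 5, 13, 26, 30]
Extract -7: [-8, -9, -7, 5, 13, 26, 30]
Extract -8: [-9, -8, -7, 5, 13, 26, 30]


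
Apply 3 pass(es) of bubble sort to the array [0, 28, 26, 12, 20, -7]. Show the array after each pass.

After pass 1: [0, 26, 12, 20, -7, 28] (4 swaps)
After pass 2: [0, 12, 20, -7, 26, 28] (3 swaps)
After pass 3: [0, 12, -7, 20, 26, 28] (1 swaps)
Total swaps: 8


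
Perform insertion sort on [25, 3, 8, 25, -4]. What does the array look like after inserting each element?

First element 25 is already 'sorted'
Insert 3: shifted 1 elements -> [3, 25, 8, 25, -4]
Insert 8: shifted 1 elements -> [3, 8, 25, 25, -4]
Insert 25: shifted 0 elements -> [3, 8, 25, 25, -4]
Insert -4: shifted 4 elements -> [-4, 3, 8, 25, 25]


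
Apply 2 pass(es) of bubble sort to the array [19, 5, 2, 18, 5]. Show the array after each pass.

After pass 1: [5, 2, 18, 5, 19] (4 swaps)
After pass 2: [2, 5, 5, 18, 19] (2 swaps)
Total swaps: 6


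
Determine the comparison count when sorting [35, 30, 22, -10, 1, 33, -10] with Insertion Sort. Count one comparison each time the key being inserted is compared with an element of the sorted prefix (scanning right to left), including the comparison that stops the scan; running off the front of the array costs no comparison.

Insert 30: 35 > 30 (shift), reached front = 1 comparison(s) -> [30, 35, 22, -10, 1, 33, -10]
Insert 22: 35 > 22 (shift), 30 > 22 (shift), reached front = 2 comparison(s) -> [22, 30, 35, -10, 1, 33, -10]
Insert -10: 35 > -10 (shift), 30 > -10 (shift), 22 > -10 (shift), reached front = 3 comparison(s) -> [-10, 22, 30, 35, 1, 33, -10]
Insert 1: 35 > 1 (shift), 30 > 1 (shift), 22 > 1 (shift), -10 <= 1 (stop) = 4 comparison(s) -> [-10, 1, 22, 30, 35, 33, -10]
Insert 33: 35 > 33 (shift), 30 <= 33 (stop) = 2 comparison(s) -> [-10, 1, 22, 30, 33, 35, -10]
Insert -10: 35 > -10 (shift), 33 > -10 (shift), 30 > -10 (shift), 22 > -10 (shift), 1 > -10 (shift), -10 <= -10 (stop) = 6 comparison(s) -> [-10, -10, 1, 22, 30, 33, 35]
Total comparisons: 1 + 2 + 3 + 4 + 2 + 6 = 18


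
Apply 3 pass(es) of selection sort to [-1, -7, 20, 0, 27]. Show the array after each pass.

Pass 1: Select minimum -7 at index 1, swap -> [-7, -1, 20, 0, 27]
Pass 2: Select minimum -1 at index 1, swap -> [-7, -1, 20, 0, 27]
Pass 3: Select minimum 0 at index 3, swap -> [-7, -1, 0, 20, 27]


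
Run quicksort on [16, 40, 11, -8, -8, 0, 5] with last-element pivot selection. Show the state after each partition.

Partition 1: pivot=5 at index 3 -> [-8, -8, 0, 5, 40, 11, 16]
Partition 2: pivot=0 at index 2 -> [-8, -8, 0, 5, 40, 11, 16]
Partition 3: pivot=-8 at index 1 -> [-8, -8, 0, 5, 40, 11, 16]
Partition 4: pivot=16 at index 5 -> [-8, -8, 0, 5, 11, 16, 40]


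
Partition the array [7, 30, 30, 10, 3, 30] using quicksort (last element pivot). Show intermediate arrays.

Partition 1: pivot=30 at index 5 -> [7, 30, 30, 10, 3, 30]
Partition 2: pivot=3 at index 0 -> [3, 30, 30, 10, 7, 30]
Partition 3: pivot=7 at index 1 -> [3, 7, 30, 10, 30, 30]
Partition 4: pivot=30 at index 4 -> [3, 7, 30, 10, 30, 30]
Partition 5: pivot=10 at index 2 -> [3, 7, 10, 30, 30, 30]


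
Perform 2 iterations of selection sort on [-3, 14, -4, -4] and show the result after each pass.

Pass 1: Select minimum -4 at index 2, swap -> [-4, 14, -3, -4]
Pass 2: Select minimum -4 at index 3, swap -> [-4, -4, -3, 14]


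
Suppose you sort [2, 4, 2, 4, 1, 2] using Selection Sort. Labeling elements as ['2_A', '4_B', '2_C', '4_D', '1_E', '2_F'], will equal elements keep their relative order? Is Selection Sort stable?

Trace Selection Sort on the labeled array (the key is the number; the letter only tracks identity):
  Pass 1: minimum of unsorted part is 1_E at index 4; swap it with 2_A at index 0 -> [1_E, 4_B, 2_C, 4_D, 2_A, 2_F]
  Pass 2: minimum of unsorted part is 2_C at index 2; swap it with 4_B at index 1 -> [1_E, 2_C, 4_B, 4_D, 2_A, 2_F]
  Pass 3: minimum of unsorted part is 2_A at index 4; swap it with 4_B at index 2 -> [1_E, 2_C, 2_A, 4_D, 4_B, 2_F]
  Pass 4: minimum of unsorted part is 2_F at index 5; swap it with 4_D at index 3 -> [1_E, 2_C, 2_A, 2_F, 4_B, 4_D]
  Pass 5: minimum 4_B is already at index 4; no swap -> [1_E, 2_C, 2_A, 2_F, 4_B, 4_D]
Final order: [1_E, 2_C, 2_A, 2_F, 4_B, 4_D]
Equal keys:
  value 2: originally 2_A, 2_C, 2_F; after sorting 2_C, 2_A, 2_F -> order changed
  value 4: originally 4_B, 4_D; after sorting 4_B, 4_D -> order preserved
Equal keys were reordered, so Selection Sort is not stable: the long-range swap that moves the minimum into place can carry an element past an equal key. (One such input is enough; an unstable sort may happen to preserve order on other inputs, but it gives no guarantee.)
Answer: Not stable


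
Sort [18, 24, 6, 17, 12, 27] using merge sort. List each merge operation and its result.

Divide and conquer:
  Merge [24] + [6] -> [6, 24]
  Merge [18] + [6, 24] -> [6, 18, 24]
  Merge [12] + [27] -> [12, 27]
  Merge [17] + [12, 27] -> [12, 17, 27]
  Merge [6, 18, 24] + [12, 17, 27] -> [6, 12, 17, 18, 24, 27]


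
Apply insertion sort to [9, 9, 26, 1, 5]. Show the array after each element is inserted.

First element 9 is already 'sorted'
Insert 9: shifted 0 elements -> [9, 9, 26, 1, 5]
Insert 26: shifted 0 elements -> [9, 9, 26, 1, 5]
Insert 1: shifted 3 elements -> [1, 9, 9, 26, 5]
Insert 5: shifted 3 elements -> [1, 5, 9, 9, 26]


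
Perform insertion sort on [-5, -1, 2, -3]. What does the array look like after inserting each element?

First element -5 is already 'sorted'
Insert -1: shifted 0 elements -> [-5, -1, 2, -3]
Insert 2: shifted 0 elements -> [-5, -1, 2, -3]
Insert -3: shifted 2 elements -> [-5, -3, -1, 2]


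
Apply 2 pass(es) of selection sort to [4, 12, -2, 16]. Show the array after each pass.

Pass 1: Select minimum -2 at index 2, swap -> [-2, 12, 4, 16]
Pass 2: Select minimum 4 at index 2, swap -> [-2, 4, 12, 16]


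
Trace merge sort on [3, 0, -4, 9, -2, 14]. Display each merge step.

Divide and conquer:
  Merge [0] + [-4] -> [-4, 0]
  Merge [3] + [-4, 0] -> [-4, 0, 3]
  Merge [-2] + [14] -> [-2, 14]
  Merge [9] + [-2, 14] -> [-2, 9, 14]
  Merge [-4, 0, 3] + [-2, 9, 14] -> [-4, -2, 0, 3, 9, 14]


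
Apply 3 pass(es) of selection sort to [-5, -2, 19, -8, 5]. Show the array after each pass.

Pass 1: Select minimum -8 at index 3, swap -> [-8, -2, 19, -5, 5]
Pass 2: Select minimum -5 at index 3, swap -> [-8, -5, 19, -2, 5]
Pass 3: Select minimum -2 at index 3, swap -> [-8, -5, -2, 19, 5]


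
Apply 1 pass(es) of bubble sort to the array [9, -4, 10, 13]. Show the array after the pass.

After pass 1: [-4, 9, 10, 13] (1 swaps)
Total swaps: 1


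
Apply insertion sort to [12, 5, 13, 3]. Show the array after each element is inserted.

First element 12 is already 'sorted'
Insert 5: shifted 1 elements -> [5, 12, 13, 3]
Insert 13: shifted 0 elements -> [5, 12, 13, 3]
Insert 3: shifted 3 elements -> [3, 5, 12, 13]


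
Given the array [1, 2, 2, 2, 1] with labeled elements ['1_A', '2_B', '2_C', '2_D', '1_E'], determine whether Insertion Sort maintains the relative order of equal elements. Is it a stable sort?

Trace Insertion Sort on the labeled array (the key is the number; the letter only tracks identity):
  Insert 2_B at index 1: [1_A, 2_B, 2_C, 2_D, 1_E]
  Insert 2_C at index 2: [1_A, 2_B, 2_C, 2_D, 1_E]
  Insert 2_D at index 3: [1_A, 2_B, 2_C, 2_D, 1_E]
  Insert 1_E at index 1: [1_A, 1_E, 2_B, 2_C, 2_D]
Final order: [1_A, 1_E, 2_B, 2_C, 2_D]
Equal keys:
  value 1: originally 1_A, 1_E; after sorting 1_A, 1_E -> order preserved
  value 2: originally 2_B, 2_C, 2_D; after sorting 2_B, 2_C, 2_D -> order preserved
All equal keys kept their original relative order. Insertion Sort is stable: elements are shifted only while they are strictly greater than the key, so a key is inserted after any equal elements already placed.
Answer: Stable


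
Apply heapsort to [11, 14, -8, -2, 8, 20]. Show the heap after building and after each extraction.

Build heap: [20, 14, 11, -2, 8, -8]
Extract 20: [14, 8, 11, -2, -8, 20]
Extract 14: [11, 8, -8, -2, 14, 20]
Extract 11: [8, -2, -8, 11, 14, 20]
Extract 8: [-2, -8, 8, 11, 14, 20]
Extract -2: [-8, -2, 8, 11, 14, 20]


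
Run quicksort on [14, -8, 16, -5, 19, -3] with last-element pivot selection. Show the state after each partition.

Partition 1: pivot=-3 at index 2 -> [-8, -5, -3, 14, 19, 16]
Partition 2: pivot=-5 at index 1 -> [-8, -5, -3, 14, 19, 16]
Partition 3: pivot=16 at index 4 -> [-8, -5, -3, 14, 16, 19]


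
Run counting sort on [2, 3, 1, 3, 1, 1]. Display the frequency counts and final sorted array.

Count array: [0, 3, 1, 2]
(count[i] = number of elements equal to i)
Cumulative count: [0, 3, 4, 6]
Sorted: [1, 1, 1, 2, 3, 3]


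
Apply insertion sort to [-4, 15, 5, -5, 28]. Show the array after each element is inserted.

First element -4 is already 'sorted'
Insert 15: shifted 0 elements -> [-4, 15, 5, -5, 28]
Insert 5: shifted 1 elements -> [-4, 5, 15, -5, 28]
Insert -5: shifted 3 elements -> [-5, -4, 5, 15, 28]
Insert 28: shifted 0 elements -> [-5, -4, 5, 15, 28]


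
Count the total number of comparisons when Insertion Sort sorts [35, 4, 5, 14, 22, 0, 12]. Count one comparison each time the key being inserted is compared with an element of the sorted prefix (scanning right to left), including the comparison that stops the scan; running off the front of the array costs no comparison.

Insert 4: 35 > 4 (shift), reached front = 1 comparison(s) -> [4, 35, 5, 14, 22, 0, 12]
Insert 5: 35 > 5 (shift), 4 <= 5 (stop) = 2 comparison(s) -> [4, 5, 35, 14, 22, 0, 12]
Insert 14: 35 > 14 (shift), 5 <= 14 (stop) = 2 comparison(s) -> [4, 5, 14, 35, 22, 0, 12]
Insert 22: 35 > 22 (shift), 14 <= 22 (stop) = 2 comparison(s) -> [4, 5, 14, 22, 35, 0, 12]
Insert 0: 35 > 0 (shift), 22 > 0 (shift), 14 > 0 (shift), 5 > 0 (shift), 4 > 0 (shift), reached front = 5 comparison(s) -> [0, 4, 5, 14, 22, 35, 12]
Insert 12: 35 > 12 (shift), 22 > 12 (shift), 14 > 12 (shift), 5 <= 12 (stop) = 4 comparison(s) -> [0, 4, 5, 12, 14, 22, 35]
Total comparisons: 1 + 2 + 2 + 2 + 5 + 4 = 16


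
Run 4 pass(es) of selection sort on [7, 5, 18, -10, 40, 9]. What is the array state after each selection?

Pass 1: Select minimum -10 at index 3, swap -> [-10, 5, 18, 7, 40, 9]
Pass 2: Select minimum 5 at index 1, swap -> [-10, 5, 18, 7, 40, 9]
Pass 3: Select minimum 7 at index 3, swap -> [-10, 5, 7, 18, 40, 9]
Pass 4: Select minimum 9 at index 5, swap -> [-10, 5, 7, 9, 40, 18]
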